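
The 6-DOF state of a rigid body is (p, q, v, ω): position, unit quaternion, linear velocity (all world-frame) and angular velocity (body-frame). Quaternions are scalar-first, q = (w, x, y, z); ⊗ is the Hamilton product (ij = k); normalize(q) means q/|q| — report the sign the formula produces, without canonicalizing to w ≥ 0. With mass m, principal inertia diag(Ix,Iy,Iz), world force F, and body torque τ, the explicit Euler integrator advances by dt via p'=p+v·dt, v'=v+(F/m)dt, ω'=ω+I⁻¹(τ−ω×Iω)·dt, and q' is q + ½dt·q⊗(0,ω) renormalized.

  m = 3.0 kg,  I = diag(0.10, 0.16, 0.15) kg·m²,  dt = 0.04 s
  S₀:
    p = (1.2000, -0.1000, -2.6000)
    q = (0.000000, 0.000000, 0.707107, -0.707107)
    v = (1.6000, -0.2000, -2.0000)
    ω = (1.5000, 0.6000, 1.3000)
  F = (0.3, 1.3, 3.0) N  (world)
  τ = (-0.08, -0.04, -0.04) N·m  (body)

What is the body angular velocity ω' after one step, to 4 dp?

(τ − ω×Iω)/I = (-0.7220, 0.3594, -0.6267)
ω + α·dt = (1.4711, 0.6144, 1.2749)

ω' = (1.4711, 0.6144, 1.2749)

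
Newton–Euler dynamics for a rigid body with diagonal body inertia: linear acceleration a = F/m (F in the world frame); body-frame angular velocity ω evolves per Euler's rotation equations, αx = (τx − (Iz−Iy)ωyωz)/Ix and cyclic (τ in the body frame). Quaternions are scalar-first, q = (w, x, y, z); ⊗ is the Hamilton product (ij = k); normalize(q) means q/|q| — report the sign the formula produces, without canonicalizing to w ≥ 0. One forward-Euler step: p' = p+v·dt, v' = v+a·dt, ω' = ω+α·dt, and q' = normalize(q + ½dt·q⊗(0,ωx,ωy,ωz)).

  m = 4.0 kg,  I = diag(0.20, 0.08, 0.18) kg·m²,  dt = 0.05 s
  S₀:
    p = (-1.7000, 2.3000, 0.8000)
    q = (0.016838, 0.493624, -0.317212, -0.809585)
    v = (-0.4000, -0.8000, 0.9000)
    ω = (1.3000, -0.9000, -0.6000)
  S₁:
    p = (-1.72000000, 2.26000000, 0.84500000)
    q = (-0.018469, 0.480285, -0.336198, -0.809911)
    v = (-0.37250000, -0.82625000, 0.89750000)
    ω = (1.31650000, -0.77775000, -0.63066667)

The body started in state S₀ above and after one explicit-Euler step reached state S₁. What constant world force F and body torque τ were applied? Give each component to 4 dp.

velocity change Δv = (0.02750000, -0.02625000, -0.00250000)
m·(v₁−v₀)/dt = (2.2000, -2.1000, -0.2000)
rate change Δω = (0.01650000, 0.12225000, -0.03066667)
I·α + gyro = (0.1200, 0.1800, 0.0300)

F = (2.2000, -2.1000, -0.2000)
τ = (0.1200, 0.1800, 0.0300)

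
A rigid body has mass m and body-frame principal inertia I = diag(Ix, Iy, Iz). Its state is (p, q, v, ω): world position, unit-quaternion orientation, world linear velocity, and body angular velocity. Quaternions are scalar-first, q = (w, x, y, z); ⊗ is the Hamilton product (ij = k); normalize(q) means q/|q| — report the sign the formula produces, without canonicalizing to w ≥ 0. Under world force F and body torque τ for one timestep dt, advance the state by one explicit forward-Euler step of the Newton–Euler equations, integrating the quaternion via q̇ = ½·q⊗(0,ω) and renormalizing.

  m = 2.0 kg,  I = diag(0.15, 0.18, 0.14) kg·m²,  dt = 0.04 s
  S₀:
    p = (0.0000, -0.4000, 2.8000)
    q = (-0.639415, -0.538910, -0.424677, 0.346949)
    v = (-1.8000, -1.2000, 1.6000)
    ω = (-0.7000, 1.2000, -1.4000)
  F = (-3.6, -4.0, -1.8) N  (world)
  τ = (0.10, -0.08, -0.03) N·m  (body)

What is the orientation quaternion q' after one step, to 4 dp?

q' = (-0.6266, -0.5260, -0.4596, 0.3457)

2q̇ = q⊗(0,ω) = (0.6181040, 0.6257995, -1.7646363, -0.0487849)
q' = normalize(q + ½dt·q⊗(0,ω)) = (-0.6266, -0.5260, -0.4596, 0.3457)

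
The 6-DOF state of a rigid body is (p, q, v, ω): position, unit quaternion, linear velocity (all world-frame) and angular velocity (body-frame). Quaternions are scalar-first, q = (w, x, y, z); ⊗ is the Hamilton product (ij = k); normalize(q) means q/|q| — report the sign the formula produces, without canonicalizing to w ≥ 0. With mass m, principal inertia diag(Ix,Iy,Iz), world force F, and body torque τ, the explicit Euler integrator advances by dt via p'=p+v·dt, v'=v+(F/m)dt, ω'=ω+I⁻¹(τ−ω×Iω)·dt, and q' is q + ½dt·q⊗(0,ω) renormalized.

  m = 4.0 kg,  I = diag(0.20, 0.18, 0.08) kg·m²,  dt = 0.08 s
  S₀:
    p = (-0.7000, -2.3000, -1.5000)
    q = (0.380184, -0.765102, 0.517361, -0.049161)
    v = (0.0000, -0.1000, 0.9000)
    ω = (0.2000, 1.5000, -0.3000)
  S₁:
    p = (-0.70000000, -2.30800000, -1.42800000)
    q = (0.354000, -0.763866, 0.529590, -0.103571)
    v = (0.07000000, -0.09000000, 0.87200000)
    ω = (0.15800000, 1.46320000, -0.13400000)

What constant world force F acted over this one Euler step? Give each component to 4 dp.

F = (3.5000, 0.5000, -1.4000)

velocity change Δv = (0.07000000, 0.01000000, -0.02800000)
applied force F = (3.5000, 0.5000, -1.4000)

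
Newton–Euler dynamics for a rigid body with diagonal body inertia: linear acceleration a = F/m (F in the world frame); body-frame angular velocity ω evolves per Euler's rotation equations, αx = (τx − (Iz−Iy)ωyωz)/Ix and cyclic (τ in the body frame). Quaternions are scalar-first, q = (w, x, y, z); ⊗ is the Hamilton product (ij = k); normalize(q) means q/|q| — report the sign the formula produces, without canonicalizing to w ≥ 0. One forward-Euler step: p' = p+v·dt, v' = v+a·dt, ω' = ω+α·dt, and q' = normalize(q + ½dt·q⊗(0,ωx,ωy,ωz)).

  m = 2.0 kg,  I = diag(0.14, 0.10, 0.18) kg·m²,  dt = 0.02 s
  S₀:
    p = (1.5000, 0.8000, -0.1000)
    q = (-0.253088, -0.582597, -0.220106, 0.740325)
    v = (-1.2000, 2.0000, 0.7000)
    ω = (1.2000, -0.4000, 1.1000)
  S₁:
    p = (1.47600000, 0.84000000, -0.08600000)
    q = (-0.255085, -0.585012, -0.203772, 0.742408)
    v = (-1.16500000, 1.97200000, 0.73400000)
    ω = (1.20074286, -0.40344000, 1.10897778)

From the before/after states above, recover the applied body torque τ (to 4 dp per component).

τ = (-0.0300, -0.0700, 0.1000)

rate change Δω = (0.00074286, -0.00344000, 0.00897778)
precession coupling = (-0.0352, -0.0528, 0.0192)
I·α + gyro = (-0.0300, -0.0700, 0.1000)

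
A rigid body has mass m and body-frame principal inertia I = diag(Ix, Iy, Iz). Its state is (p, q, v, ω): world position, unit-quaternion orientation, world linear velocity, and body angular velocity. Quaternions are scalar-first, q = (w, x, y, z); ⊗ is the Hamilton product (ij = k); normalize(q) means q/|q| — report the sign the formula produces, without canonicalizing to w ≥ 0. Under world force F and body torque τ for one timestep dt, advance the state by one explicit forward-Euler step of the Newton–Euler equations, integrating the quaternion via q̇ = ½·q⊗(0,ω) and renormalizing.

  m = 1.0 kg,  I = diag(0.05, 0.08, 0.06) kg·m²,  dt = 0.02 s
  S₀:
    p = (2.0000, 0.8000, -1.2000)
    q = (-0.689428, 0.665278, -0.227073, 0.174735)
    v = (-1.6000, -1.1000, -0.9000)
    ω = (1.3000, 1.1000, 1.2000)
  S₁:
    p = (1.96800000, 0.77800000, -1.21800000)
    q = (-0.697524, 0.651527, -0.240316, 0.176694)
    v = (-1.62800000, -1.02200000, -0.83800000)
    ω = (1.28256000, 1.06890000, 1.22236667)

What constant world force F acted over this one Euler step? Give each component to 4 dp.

v₁ − v₀ = (-0.02800000, 0.07800000, 0.06200000)
F = m·Δv/dt = (-1.4000, 3.9000, 3.1000)

F = (-1.4000, 3.9000, 3.1000)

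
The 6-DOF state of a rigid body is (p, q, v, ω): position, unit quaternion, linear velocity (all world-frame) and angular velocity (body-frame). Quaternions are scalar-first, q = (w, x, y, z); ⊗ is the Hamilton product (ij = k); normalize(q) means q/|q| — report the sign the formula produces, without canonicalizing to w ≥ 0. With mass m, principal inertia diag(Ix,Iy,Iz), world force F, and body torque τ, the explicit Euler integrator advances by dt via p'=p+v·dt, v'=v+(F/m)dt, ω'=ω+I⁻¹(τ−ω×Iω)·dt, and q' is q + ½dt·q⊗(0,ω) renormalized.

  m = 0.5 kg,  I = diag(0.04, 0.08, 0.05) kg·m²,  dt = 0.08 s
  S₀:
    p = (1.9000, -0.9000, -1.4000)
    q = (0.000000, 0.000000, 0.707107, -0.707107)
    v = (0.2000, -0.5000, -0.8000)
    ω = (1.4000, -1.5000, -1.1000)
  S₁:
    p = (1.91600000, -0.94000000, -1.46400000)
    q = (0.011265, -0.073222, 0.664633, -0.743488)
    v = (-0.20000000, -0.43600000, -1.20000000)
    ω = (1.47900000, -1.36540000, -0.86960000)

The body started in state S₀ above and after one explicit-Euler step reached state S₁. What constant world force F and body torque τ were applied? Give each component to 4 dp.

F = (-2.5000, 0.4000, -2.5000)
τ = (-0.0100, 0.1500, 0.0600)

ω₁ − ω₀ = (0.07900000, 0.13460000, 0.23040000)
I·α + gyro = (-0.0100, 0.1500, 0.0600)
v₁ − v₀ = (-0.40000000, 0.06400000, -0.40000000)
F = m·Δv/dt = (-2.5000, 0.4000, -2.5000)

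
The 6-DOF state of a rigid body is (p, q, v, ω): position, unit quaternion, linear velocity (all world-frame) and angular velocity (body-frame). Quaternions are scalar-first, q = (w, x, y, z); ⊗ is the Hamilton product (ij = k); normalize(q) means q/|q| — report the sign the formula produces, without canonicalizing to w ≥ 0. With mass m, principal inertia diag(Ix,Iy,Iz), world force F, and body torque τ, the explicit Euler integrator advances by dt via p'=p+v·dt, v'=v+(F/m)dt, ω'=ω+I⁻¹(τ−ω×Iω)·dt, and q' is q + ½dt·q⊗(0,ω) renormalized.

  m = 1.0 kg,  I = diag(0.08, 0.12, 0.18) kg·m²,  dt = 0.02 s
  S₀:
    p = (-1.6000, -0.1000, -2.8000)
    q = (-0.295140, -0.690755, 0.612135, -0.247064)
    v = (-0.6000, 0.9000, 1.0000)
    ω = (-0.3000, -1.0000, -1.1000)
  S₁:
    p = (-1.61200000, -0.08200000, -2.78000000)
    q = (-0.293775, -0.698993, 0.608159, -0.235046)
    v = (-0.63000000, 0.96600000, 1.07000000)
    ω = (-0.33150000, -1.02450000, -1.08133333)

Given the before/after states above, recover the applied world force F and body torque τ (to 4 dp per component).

velocity change Δv = (-0.03000000, 0.06600000, 0.07000000)
applied force F = (-1.5000, 3.3000, 3.5000)
rate change Δω = (-0.03150000, -0.02450000, 0.01866667)
I·α + gyro = (-0.0600, -0.1800, 0.1800)

F = (-1.5000, 3.3000, 3.5000)
τ = (-0.0600, -0.1800, 0.1800)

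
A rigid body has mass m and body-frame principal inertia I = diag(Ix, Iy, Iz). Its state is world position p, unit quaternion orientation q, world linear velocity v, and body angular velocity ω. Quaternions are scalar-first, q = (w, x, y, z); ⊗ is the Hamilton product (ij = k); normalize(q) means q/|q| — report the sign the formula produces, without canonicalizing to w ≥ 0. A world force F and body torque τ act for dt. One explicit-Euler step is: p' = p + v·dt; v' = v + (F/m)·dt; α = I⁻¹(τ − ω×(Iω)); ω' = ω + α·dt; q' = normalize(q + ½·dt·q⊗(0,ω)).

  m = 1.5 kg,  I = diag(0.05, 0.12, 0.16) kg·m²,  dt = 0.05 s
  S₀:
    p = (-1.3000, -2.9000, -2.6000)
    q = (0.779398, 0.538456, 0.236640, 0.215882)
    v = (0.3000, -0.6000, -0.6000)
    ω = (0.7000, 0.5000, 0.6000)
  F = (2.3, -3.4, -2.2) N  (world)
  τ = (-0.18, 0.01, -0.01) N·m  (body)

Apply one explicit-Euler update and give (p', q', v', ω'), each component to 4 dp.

p' = p + v·dt = (-1.2850, -2.9300, -2.6300)
new velocity v' = (0.3767, -0.7133, -0.6733)
precession coupling ω×(Iω) = (0.0120, -0.0462, 0.0245)
α = I⁻¹(τ − ω×Iω) = (-3.8400, 0.4683, -0.2156)
new body rate ω' = (0.5080, 0.5234, 0.5892)
q⊗(0,ω) = (-0.6247684, 0.5796216, 0.2177428, 0.5712188)
q + ½dt·q⊗(0,ω), renormalized = (0.7635, 0.5528, 0.2420, 0.2301)

p' = (-1.2850, -2.9300, -2.6300)
q' = (0.7635, 0.5528, 0.2420, 0.2301)
v' = (0.3767, -0.7133, -0.6733)
ω' = (0.5080, 0.5234, 0.5892)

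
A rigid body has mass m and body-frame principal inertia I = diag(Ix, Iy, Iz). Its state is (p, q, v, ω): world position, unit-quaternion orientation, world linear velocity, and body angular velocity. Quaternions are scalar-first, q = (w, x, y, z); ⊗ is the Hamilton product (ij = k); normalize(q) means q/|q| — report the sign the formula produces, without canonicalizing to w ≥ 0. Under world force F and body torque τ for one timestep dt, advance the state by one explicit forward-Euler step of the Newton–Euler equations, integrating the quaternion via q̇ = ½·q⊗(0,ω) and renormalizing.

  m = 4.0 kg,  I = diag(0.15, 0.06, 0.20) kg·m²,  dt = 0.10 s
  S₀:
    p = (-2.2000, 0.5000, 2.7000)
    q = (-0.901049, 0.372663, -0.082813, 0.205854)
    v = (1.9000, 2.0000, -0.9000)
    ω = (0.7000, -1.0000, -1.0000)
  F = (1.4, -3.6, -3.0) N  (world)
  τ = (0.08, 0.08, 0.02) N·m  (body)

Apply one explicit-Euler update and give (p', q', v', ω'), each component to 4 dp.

(τ − ω×Iω)/I = (-0.4000, 0.7500, -0.2150)
ω + α·dt = (0.6600, -0.9250, -1.0215)
2q̇ = q⊗(0,ω) = (-0.1378231, -0.3420673, 1.4178098, 0.5863551)
q' = normalize(q + ½dt·q⊗(0,ω)) = (-0.9051, 0.3545, -0.0119, 0.2344)
p + v·dt = (-2.0100, 0.7000, 2.6100)
v' = v + a·dt = (1.9350, 1.9100, -0.9750)

p' = (-2.0100, 0.7000, 2.6100)
q' = (-0.9051, 0.3545, -0.0119, 0.2344)
v' = (1.9350, 1.9100, -0.9750)
ω' = (0.6600, -0.9250, -1.0215)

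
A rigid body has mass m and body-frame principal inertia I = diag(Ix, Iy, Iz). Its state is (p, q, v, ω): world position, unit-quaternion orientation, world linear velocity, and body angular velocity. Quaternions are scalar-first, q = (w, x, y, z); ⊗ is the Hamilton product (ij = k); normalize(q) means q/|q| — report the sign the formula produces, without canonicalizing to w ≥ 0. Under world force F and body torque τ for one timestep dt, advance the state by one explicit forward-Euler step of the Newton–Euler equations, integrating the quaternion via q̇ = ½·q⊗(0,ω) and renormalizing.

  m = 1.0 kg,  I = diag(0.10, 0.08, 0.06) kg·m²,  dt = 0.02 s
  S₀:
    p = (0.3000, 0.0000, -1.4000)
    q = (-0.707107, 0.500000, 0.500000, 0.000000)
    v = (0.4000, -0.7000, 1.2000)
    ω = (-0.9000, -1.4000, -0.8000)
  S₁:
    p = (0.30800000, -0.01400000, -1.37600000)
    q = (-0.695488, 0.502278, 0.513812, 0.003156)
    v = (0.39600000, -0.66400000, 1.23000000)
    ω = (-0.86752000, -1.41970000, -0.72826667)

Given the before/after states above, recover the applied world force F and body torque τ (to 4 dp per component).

F = (-0.2000, 1.8000, 1.5000)
τ = (0.1400, -0.0500, 0.1900)

Δv = v₁−v₀ = (-0.00400000, 0.03600000, 0.03000000)
F = m·Δv/dt = (-0.2000, 1.8000, 1.5000)
ω₁ − ω₀ = (0.03248000, -0.01970000, 0.07173333)
ω₀×(Iω₀) = (-0.0224, 0.0288, -0.0252)
τ = I·(Δω/dt) + ω₀×(Iω₀) = (0.1400, -0.0500, 0.1900)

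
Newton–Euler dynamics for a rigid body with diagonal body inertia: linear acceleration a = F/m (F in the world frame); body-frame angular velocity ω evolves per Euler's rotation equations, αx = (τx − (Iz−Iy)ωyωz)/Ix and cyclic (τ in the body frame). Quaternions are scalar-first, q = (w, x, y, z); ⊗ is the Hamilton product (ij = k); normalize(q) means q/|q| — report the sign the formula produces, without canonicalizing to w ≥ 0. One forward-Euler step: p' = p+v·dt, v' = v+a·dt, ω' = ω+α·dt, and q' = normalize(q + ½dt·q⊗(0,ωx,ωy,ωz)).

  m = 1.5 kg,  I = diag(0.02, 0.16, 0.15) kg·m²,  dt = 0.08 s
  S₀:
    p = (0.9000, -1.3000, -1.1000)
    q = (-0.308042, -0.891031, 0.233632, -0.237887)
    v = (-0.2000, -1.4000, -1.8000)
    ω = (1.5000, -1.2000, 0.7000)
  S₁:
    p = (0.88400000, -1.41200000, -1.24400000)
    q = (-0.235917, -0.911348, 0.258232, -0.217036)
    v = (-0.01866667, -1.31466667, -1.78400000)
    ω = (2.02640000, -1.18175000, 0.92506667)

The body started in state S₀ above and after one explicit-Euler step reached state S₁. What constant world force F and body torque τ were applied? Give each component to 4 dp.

Δω = ω₁−ω₀ = (0.52640000, 0.01825000, 0.22506667)
ω₀×(Iω₀) = (0.0084, -0.1365, -0.2520)
τ = I·(Δω/dt) + ω₀×(Iω₀) = (0.1400, -0.1000, 0.1700)
v₁ − v₀ = (0.18133333, 0.08533333, 0.01600000)
applied force F = (3.4000, 1.6000, 0.3000)

F = (3.4000, 1.6000, 0.3000)
τ = (0.1400, -0.1000, 0.1700)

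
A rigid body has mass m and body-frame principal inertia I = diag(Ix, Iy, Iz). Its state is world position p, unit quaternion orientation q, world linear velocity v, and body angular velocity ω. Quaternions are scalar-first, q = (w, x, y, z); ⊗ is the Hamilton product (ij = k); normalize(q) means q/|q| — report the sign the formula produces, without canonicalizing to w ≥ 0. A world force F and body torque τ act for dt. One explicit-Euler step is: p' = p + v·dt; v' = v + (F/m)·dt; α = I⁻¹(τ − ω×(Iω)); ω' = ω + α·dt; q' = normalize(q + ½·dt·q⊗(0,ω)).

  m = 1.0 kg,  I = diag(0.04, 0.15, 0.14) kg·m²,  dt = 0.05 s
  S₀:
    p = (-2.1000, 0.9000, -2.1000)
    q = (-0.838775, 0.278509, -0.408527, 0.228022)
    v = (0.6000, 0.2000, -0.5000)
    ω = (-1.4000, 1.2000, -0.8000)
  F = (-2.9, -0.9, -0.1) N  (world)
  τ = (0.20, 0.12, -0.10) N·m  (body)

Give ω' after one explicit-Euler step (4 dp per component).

precession coupling ω×(Iω) = (0.0096, -0.1120, -0.1848)
α = I⁻¹(τ − ω×Iω) = (4.7600, 1.5467, 0.6057)
new body rate ω' = (-1.1620, 1.2773, -0.7697)

ω' = (-1.1620, 1.2773, -0.7697)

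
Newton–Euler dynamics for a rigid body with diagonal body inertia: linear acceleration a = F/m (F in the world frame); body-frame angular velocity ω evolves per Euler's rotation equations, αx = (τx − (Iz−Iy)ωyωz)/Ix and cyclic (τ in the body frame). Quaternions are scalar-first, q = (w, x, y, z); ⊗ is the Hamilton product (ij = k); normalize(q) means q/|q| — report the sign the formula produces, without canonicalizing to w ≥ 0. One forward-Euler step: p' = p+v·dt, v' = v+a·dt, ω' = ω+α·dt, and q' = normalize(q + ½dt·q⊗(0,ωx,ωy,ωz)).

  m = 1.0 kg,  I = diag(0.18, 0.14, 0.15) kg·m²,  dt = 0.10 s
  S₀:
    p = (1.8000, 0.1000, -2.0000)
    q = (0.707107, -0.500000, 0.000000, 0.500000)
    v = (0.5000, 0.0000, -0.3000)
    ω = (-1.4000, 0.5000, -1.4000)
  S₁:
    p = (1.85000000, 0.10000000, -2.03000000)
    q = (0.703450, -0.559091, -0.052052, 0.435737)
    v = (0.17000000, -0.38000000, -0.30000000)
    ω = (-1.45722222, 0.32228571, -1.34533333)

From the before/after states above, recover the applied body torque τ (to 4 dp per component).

τ = (-0.1100, -0.1900, 0.1100)

Δω = ω₁−ω₀ = (-0.05722222, -0.17771429, 0.05466667)
gyro term ω₀×Iω₀ = (-0.0070, 0.0588, 0.0280)
applied torque τ = (-0.1100, -0.1900, 0.1100)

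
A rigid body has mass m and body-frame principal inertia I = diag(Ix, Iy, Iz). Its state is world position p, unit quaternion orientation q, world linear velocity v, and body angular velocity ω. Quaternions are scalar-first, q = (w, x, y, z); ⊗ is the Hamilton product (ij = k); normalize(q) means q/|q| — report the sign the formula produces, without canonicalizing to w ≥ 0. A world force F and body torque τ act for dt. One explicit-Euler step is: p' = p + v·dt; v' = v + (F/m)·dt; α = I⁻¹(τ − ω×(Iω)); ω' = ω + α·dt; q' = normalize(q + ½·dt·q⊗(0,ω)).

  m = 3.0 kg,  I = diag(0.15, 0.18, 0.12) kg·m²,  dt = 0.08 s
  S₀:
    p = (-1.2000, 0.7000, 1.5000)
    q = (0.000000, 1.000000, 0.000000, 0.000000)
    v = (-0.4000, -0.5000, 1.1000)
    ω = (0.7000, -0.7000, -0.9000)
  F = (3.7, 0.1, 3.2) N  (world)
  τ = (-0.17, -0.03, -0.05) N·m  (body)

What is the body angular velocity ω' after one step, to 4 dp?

precession coupling ω×(Iω) = (-0.0378, -0.0189, -0.0147)
(τ − ω×Iω)/I = (-0.8813, -0.0617, -0.2942)
ω' = ω + α·dt = (0.6295, -0.7049, -0.9235)

ω' = (0.6295, -0.7049, -0.9235)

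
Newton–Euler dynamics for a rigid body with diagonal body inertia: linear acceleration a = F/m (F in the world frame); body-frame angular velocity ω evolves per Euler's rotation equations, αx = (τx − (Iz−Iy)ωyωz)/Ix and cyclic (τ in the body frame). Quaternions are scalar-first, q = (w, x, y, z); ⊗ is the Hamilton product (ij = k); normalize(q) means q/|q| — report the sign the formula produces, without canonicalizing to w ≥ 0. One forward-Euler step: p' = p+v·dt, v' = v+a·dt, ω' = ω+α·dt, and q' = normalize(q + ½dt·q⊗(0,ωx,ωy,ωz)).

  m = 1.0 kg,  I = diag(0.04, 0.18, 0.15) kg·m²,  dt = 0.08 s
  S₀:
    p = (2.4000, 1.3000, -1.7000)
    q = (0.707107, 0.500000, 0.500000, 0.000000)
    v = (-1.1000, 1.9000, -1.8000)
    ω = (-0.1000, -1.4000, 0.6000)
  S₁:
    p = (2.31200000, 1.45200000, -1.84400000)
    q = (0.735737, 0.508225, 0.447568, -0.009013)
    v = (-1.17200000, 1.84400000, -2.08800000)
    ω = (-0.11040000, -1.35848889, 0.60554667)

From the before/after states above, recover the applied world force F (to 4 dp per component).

Δv = v₁−v₀ = (-0.07200000, -0.05600000, -0.28800000)
F = m·Δv/dt = (-0.9000, -0.7000, -3.6000)

F = (-0.9000, -0.7000, -3.6000)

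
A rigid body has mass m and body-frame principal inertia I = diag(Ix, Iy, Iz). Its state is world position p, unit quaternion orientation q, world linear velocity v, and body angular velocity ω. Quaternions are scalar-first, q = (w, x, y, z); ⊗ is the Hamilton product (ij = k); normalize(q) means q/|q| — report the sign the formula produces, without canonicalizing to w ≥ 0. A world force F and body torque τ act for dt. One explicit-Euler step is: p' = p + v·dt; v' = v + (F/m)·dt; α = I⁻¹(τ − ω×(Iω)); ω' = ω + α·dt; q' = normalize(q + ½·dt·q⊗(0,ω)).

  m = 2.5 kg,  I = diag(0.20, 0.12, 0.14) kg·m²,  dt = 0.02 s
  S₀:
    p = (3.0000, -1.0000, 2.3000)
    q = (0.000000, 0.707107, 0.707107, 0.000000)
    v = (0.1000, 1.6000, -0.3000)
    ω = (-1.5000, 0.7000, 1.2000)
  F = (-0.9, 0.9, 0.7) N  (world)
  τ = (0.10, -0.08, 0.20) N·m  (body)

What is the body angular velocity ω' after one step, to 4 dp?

ω×(Iω) gyroscopic = (0.0168, -0.1080, 0.0840)
(τ − ω×Iω)/I = (0.4160, 0.2333, 0.8286)
ω + α·dt = (-1.4917, 0.7047, 1.2166)

ω' = (-1.4917, 0.7047, 1.2166)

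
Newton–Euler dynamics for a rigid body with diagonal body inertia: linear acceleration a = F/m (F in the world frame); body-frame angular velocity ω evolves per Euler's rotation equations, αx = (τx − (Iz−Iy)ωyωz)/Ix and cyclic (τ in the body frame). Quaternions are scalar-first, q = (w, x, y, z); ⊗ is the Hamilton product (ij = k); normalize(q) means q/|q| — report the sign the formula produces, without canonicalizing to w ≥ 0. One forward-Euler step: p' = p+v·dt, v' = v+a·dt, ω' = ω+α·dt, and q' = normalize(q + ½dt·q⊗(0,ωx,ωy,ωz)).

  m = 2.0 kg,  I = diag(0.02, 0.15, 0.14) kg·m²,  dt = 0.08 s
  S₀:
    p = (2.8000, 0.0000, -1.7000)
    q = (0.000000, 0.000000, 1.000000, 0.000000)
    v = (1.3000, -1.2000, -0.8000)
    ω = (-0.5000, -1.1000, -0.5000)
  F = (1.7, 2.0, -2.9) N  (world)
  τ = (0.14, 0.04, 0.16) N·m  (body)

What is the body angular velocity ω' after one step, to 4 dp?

ω' = (0.0820, -1.0627, -0.4494)

ω×(Iω) gyroscopic = (-0.0055, -0.0300, 0.0715)
angular accel α = (7.2750, 0.4667, 0.6321)
ω + α·dt = (0.0820, -1.0627, -0.4494)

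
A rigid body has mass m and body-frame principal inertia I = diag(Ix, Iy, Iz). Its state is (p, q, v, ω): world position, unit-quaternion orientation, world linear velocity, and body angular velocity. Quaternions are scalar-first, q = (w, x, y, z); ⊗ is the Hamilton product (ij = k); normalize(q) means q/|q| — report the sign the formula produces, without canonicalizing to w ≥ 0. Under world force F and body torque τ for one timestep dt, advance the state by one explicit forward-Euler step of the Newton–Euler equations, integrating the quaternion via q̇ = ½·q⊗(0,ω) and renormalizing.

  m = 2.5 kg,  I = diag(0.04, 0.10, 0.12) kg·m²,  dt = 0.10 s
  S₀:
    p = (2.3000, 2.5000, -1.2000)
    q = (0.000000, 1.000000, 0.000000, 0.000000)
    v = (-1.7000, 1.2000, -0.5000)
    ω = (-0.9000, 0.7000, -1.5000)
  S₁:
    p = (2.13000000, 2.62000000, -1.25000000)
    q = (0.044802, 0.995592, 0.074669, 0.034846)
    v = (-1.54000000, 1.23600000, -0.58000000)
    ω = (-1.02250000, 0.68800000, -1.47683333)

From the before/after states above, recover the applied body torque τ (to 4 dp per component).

ω₁ − ω₀ = (-0.12250000, -0.01200000, 0.02316667)
I·α + gyro = (-0.0700, -0.1200, -0.0100)

τ = (-0.0700, -0.1200, -0.0100)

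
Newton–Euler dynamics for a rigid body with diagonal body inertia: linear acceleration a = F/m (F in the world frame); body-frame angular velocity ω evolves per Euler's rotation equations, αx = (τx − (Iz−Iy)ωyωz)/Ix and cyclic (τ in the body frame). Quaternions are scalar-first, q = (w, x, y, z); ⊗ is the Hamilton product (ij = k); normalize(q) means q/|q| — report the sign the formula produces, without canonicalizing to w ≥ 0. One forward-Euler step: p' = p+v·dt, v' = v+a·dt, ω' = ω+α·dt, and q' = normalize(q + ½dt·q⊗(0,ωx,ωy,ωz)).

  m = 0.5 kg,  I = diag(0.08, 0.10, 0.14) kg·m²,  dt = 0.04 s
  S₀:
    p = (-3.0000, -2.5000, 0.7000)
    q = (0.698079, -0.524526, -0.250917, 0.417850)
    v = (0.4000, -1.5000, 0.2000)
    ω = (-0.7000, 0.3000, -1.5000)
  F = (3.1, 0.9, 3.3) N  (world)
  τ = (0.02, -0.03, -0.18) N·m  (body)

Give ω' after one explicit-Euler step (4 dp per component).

gyro term ω×Iω = (-0.0180, -0.0630, -0.0042)
α = I⁻¹(τ − ω×Iω) = (0.4750, 0.3300, -1.2557)
ω' = ω + α·dt = (-0.6810, 0.3132, -1.5502)

ω' = (-0.6810, 0.3132, -1.5502)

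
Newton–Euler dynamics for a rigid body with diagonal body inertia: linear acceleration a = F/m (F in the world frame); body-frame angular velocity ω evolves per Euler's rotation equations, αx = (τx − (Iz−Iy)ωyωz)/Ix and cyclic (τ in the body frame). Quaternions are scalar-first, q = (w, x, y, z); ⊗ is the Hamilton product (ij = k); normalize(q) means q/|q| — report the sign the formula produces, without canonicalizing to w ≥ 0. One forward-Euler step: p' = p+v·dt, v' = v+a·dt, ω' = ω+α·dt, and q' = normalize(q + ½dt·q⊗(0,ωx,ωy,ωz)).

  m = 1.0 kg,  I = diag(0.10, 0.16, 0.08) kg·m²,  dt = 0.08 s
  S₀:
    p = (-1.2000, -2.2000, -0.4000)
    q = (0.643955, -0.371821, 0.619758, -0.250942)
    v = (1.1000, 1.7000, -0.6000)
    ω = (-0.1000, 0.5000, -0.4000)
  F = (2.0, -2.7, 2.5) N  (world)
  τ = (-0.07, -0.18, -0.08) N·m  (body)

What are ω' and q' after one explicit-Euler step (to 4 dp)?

precession coupling ω×(Iω) = (0.0160, 0.0008, -0.0030)
(τ − ω×Iω)/I = (-0.8600, -1.1300, -0.9625)
ω' = ω + α·dt = (-0.1688, 0.4096, -0.4770)
2q̇ = q⊗(0,ω) = (-0.4474379, -0.1868277, 0.1983433, -0.3815167)
q' = normalize(q + ½dt·q⊗(0,ω)) = (0.6258, -0.3792, 0.6275, -0.2661)

ω' = (-0.1688, 0.4096, -0.4770)
q' = (0.6258, -0.3792, 0.6275, -0.2661)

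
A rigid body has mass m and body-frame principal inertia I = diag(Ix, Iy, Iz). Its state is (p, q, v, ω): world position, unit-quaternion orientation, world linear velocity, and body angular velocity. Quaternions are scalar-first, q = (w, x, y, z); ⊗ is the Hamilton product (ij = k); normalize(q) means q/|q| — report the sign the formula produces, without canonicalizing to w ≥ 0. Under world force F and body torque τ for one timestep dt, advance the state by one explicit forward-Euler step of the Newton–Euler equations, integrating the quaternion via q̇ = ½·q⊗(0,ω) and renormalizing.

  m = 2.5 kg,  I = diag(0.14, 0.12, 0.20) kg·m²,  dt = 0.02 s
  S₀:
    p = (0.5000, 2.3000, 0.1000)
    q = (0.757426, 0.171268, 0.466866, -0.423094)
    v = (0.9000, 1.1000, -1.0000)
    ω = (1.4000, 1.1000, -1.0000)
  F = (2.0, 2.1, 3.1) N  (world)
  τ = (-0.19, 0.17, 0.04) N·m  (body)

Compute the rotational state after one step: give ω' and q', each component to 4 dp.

gyro term ω×Iω = (-0.0880, 0.0840, -0.0308)
angular accel α = (-0.7286, 0.7167, 0.3540)
ω + α·dt = (1.3854, 1.1143, -0.9929)
2q̇ = q⊗(0,ω) = (-1.1764218, 1.0589338, 0.4121050, -1.2226436)
q + ½dt·q⊗(0,ω), renormalized = (0.7455, 0.1818, 0.4709, -0.4352)

ω' = (1.3854, 1.1143, -0.9929)
q' = (0.7455, 0.1818, 0.4709, -0.4352)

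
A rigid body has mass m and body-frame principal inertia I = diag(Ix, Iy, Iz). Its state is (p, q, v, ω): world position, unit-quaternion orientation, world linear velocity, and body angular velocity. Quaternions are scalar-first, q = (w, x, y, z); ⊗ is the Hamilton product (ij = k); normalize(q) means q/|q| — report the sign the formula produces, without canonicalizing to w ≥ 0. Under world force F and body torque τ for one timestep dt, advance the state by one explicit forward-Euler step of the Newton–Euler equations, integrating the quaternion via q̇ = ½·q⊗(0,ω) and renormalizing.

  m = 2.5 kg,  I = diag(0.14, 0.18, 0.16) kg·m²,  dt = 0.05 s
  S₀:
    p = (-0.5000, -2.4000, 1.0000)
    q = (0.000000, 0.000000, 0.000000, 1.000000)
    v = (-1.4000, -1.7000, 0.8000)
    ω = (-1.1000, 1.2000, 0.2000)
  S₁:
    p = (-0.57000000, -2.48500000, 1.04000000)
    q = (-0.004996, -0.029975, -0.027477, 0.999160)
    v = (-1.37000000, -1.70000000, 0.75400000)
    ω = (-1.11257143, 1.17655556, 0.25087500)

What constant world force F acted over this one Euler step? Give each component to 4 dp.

F = (1.5000, 0.0000, -2.3000)

velocity change Δv = (0.03000000, 0.00000000, -0.04600000)
F = m·Δv/dt = (1.5000, 0.0000, -2.3000)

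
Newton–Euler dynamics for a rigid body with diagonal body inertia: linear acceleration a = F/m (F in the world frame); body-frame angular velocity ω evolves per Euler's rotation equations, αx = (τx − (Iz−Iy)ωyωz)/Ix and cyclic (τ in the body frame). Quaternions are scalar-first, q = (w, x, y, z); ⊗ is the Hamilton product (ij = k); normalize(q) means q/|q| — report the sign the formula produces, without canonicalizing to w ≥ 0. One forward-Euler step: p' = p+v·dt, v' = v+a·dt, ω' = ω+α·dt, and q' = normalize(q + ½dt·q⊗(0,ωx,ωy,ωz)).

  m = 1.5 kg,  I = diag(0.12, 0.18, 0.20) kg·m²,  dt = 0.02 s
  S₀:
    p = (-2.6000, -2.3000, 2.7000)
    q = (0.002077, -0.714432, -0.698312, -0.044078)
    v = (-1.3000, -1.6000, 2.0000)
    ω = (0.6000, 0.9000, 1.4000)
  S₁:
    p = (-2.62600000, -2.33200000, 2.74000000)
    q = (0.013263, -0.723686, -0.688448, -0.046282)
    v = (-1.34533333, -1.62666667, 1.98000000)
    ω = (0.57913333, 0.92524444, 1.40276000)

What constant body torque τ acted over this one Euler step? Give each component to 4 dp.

rate change Δω = (-0.02086667, 0.02524444, 0.00276000)
gyro term ω₀×Iω₀ = (0.0252, -0.0672, 0.0324)
I·α + gyro = (-0.1000, 0.1600, 0.0600)

τ = (-0.1000, 0.1600, 0.0600)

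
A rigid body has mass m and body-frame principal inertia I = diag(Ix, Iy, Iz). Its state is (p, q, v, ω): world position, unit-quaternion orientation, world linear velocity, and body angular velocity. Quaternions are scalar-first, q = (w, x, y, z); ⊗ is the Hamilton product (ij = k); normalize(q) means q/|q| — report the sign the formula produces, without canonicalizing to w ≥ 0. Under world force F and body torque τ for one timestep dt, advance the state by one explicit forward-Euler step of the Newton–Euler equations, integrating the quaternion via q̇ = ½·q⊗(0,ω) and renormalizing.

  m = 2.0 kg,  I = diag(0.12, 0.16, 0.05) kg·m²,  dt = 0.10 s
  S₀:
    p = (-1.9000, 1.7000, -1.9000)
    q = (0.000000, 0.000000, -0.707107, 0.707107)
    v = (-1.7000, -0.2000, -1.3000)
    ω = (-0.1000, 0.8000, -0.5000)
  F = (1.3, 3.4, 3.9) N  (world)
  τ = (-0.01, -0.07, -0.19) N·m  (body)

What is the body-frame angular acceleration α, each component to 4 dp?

α = (-0.4500, -0.4594, -3.7360)

gyro term ω×Iω = (0.0440, 0.0035, -0.0032)
α = I⁻¹(τ − ω×Iω) = (-0.4500, -0.4594, -3.7360)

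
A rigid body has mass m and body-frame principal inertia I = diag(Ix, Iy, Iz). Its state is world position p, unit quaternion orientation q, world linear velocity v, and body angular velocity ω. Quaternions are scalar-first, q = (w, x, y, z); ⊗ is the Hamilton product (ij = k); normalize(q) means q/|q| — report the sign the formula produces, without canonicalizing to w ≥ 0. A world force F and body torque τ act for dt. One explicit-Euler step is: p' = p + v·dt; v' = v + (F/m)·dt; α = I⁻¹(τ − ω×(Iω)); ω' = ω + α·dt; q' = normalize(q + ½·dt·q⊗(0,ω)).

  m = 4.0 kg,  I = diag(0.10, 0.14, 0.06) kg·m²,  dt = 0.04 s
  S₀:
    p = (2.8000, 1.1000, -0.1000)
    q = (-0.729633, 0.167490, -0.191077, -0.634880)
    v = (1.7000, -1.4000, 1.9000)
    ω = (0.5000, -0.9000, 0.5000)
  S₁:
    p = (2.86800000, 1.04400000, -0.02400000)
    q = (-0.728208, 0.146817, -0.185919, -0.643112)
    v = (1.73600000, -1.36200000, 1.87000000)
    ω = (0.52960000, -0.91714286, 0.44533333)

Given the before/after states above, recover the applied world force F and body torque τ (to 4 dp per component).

Δv = v₁−v₀ = (0.03600000, 0.03800000, -0.03000000)
F = m·Δv/dt = (3.6000, 3.8000, -3.0000)
ω₁ − ω₀ = (0.02960000, -0.01714286, -0.05466667)
gyro term ω₀×Iω₀ = (0.0360, 0.0100, -0.0180)
τ = I·(Δω/dt) + ω₀×(Iω₀) = (0.1100, -0.0500, -0.1000)

F = (3.6000, 3.8000, -3.0000)
τ = (0.1100, -0.0500, -0.1000)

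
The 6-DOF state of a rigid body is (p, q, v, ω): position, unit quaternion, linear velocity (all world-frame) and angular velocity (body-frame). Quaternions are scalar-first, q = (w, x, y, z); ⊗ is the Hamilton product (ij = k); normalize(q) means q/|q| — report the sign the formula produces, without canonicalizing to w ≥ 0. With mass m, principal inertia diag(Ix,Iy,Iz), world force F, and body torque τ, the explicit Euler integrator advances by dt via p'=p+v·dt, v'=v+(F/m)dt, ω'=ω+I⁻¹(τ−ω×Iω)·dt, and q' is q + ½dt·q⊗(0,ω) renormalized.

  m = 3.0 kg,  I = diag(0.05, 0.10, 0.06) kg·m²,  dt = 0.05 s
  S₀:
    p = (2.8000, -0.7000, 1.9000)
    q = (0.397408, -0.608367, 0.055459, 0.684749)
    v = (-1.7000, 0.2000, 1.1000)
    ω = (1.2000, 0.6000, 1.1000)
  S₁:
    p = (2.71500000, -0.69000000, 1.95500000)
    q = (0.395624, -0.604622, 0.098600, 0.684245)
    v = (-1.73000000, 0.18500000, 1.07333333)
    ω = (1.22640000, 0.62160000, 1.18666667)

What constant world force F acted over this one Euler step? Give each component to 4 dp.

F = (-1.8000, -0.9000, -1.6000)

Δv = v₁−v₀ = (-0.03000000, -0.01500000, -0.02666667)
F = m·Δv/dt = (-1.8000, -0.9000, -1.6000)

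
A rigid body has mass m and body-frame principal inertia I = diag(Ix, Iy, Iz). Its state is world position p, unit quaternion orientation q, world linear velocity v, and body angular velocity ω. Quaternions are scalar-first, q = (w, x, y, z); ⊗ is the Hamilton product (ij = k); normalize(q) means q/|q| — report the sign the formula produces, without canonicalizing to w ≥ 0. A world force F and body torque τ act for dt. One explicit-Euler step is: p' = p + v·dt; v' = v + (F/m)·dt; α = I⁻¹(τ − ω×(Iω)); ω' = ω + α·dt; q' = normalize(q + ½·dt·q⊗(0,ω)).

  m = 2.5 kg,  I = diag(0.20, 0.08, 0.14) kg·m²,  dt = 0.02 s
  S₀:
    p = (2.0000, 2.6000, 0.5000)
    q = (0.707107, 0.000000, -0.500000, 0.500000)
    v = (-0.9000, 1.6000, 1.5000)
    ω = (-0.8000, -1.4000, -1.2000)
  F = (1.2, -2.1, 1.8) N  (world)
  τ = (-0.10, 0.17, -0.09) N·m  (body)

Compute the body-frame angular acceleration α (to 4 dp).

α = (-1.0040, 1.4050, 0.3171)

precession coupling ω×(Iω) = (0.1008, 0.0576, -0.1344)
α = I⁻¹(τ − ω×Iω) = (-1.0040, 1.4050, 0.3171)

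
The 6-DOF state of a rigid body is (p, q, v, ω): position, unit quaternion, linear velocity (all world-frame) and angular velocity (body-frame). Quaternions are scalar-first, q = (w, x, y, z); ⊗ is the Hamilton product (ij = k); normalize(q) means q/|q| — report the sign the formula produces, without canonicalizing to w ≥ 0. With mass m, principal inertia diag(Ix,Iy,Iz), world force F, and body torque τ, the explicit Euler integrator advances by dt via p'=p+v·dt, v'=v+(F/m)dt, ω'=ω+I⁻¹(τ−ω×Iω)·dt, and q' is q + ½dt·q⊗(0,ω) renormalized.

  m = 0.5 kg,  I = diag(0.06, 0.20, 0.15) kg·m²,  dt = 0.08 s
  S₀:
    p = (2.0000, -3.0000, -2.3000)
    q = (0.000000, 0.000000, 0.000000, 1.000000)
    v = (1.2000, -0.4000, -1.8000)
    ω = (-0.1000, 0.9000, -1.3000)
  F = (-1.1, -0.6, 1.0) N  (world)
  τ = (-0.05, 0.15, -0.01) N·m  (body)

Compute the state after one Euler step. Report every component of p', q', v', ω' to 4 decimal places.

a = (-2.2000, -1.2000, 2.0000)
p + v·dt = (2.0960, -3.0320, -2.4440)
v' = v + a·dt = (1.0240, -0.4960, -1.6400)
precession coupling ω×(Iω) = (0.0585, -0.0117, -0.0126)
angular accel α = (-1.8083, 0.8085, 0.0173)
ω + α·dt = (-0.2447, 0.9647, -1.2986)
q⊗(0,ω) = (1.3000000, -0.9000000, -0.1000000, 0.0000000)
q' = normalize(q + ½dt·q⊗(0,ω)) = (0.0519, -0.0359, -0.0040, 0.9980)

p' = (2.0960, -3.0320, -2.4440)
q' = (0.0519, -0.0359, -0.0040, 0.9980)
v' = (1.0240, -0.4960, -1.6400)
ω' = (-0.2447, 0.9647, -1.2986)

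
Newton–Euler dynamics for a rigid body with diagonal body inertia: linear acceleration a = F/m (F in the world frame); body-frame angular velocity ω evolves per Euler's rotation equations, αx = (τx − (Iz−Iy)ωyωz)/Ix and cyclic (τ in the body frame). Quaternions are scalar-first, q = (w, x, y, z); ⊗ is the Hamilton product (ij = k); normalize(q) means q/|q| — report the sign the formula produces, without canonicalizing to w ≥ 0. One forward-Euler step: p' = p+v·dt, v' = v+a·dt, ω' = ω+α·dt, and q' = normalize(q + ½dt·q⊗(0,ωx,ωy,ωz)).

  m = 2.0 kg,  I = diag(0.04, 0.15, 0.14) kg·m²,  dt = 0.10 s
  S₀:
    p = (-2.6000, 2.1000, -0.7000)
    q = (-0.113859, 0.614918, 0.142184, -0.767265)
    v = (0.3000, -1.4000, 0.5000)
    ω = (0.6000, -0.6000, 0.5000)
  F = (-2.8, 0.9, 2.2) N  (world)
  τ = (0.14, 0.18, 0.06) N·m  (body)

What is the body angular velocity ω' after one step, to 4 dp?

ω' = (0.9425, -0.4600, 0.5711)

ω×(Iω) gyroscopic = (0.0030, -0.0300, -0.0396)
(τ − ω×Iω)/I = (3.4250, 1.4000, 0.7114)
new body rate ω' = (0.9425, -0.4600, 0.5711)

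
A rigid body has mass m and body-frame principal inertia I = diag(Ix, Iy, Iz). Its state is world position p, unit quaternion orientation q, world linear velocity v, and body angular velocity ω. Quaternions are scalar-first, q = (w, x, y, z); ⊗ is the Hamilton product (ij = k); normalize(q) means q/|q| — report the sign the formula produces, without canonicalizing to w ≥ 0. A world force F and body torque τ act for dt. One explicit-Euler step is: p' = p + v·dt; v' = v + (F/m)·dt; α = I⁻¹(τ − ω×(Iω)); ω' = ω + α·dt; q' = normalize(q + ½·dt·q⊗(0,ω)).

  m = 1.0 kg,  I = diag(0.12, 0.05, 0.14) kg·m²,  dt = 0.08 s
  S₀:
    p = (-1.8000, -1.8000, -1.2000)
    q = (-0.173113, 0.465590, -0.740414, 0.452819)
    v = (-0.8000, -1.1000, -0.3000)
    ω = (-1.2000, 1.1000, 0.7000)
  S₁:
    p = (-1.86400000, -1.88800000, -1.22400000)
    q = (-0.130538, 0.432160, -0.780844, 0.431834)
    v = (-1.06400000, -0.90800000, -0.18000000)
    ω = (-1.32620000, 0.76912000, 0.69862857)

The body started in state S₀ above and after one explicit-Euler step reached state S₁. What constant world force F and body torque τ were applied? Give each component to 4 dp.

velocity change Δv = (-0.26400000, 0.19200000, 0.12000000)
F = m·Δv/dt = (-3.3000, 2.4000, 1.5000)
ω₁ − ω₀ = (-0.12620000, -0.33088000, -0.00137143)
ω₀×(Iω₀) = (0.0693, 0.0168, 0.0924)
τ = I·(Δω/dt) + ω₀×(Iω₀) = (-0.1200, -0.1900, 0.0900)

F = (-3.3000, 2.4000, 1.5000)
τ = (-0.1200, -0.1900, 0.0900)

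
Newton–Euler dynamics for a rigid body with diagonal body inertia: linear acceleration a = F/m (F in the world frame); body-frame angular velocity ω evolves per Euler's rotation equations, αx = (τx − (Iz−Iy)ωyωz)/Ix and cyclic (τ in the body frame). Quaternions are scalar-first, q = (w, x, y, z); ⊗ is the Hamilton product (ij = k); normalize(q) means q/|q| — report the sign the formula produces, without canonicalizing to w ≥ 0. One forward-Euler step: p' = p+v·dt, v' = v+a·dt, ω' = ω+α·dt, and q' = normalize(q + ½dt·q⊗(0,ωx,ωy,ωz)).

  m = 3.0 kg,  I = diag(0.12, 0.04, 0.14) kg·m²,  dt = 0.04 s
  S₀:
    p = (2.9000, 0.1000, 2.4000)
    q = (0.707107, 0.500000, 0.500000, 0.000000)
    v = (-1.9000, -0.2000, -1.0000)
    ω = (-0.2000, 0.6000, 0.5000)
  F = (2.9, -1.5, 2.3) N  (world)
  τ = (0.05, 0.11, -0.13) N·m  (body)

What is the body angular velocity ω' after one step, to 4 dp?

α = I⁻¹(τ − ω×Iω) = (0.1667, 2.7000, -0.9971)
ω' = ω + α·dt = (-0.1933, 0.7080, 0.4601)

ω' = (-0.1933, 0.7080, 0.4601)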